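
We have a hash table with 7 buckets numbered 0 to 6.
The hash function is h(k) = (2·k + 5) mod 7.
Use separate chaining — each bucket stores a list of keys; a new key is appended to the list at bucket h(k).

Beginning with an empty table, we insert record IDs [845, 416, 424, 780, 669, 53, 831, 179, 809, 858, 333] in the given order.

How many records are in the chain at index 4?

845 → bucket 1
416 → bucket 4
424 → bucket 6
780 → bucket 4 (collision)
669 → bucket 6 (collision)
53 → bucket 6 (collision)
831 → bucket 1 (collision)
179 → bucket 6 (collision)
809 → bucket 6 (collision)
858 → bucket 6 (collision)
333 → bucket 6 (collision)
Final buckets:
0: ∅
1: 845 -> 831
2: ∅
3: ∅
4: 416 -> 780
5: ∅
6: 424 -> 669 -> 53 -> 179 -> 809 -> 858 -> 333

2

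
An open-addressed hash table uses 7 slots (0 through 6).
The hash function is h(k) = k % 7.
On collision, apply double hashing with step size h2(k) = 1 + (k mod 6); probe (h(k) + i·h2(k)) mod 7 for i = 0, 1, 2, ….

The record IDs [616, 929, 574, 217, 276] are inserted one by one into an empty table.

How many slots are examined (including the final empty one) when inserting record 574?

3

616: h=0 → slot 0
929: h=5 → slot 5
574: h=0, h2=5, probe 0,5,3 → slot 3
217: h=0, h2=2, probe 0,2 → slot 2
276: h=3, h2=1, probe 3,4 → slot 4
Table: [616, ., 217, 574, 276, 929, .]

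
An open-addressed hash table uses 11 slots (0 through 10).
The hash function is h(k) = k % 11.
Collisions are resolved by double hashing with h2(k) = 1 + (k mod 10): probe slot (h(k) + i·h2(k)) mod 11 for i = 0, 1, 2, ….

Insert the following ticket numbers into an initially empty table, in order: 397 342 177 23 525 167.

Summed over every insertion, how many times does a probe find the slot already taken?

3

397 hashes to 1; slot 1 is free → place at 1.
342 hashes to 1, h2=3; 1 taken → place at 4.
177 hashes to 1, h2=8; 1 taken → place at 9.
23 hashes to 1, h2=4; 1 taken → place at 5.
525 hashes to 8; slot 8 is free → place at 8.
167 hashes to 2; slot 2 is free → place at 2.
Table: [∅, 397, 167, ∅, 342, 23, ∅, ∅, 525, 177, ∅]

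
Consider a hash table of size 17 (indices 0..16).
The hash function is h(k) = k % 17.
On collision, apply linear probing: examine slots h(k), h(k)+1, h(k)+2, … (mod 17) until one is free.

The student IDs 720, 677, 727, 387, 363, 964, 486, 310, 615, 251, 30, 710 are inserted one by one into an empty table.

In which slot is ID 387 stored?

15

720 hashes to 6; slot 6 is free => place at 6.
677 hashes to 14; slot 14 is free => place at 14.
727 hashes to 13; slot 13 is free => place at 13.
387 hashes to 13; 13,14 taken => place at 15.
363 hashes to 6; 6 taken => place at 7.
964 hashes to 12; slot 12 is free => place at 12.
486 hashes to 10; slot 10 is free => place at 10.
310 hashes to 4; slot 4 is free => place at 4.
615 hashes to 3; slot 3 is free => place at 3.
251 hashes to 13; 13,14,15 taken => place at 16.
30 hashes to 13; 13,14,15,16 taken => place at 0.
710 hashes to 13; 13,14,15,16,0 taken => place at 1.
Table: [30, 710, -, 615, 310, -, 720, 363, -, -, 486, -, 964, 727, 677, 387, 251]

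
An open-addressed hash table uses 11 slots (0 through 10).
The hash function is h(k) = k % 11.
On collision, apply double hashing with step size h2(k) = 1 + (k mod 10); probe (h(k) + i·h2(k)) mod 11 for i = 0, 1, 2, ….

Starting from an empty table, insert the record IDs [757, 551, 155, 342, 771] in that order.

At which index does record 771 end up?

3

Insert 757: h=9, slot 9 empty => index 9.
Insert 551: h=1, slot 1 empty => index 1.
Insert 155: h=1, h2=6, slot 1 occupied => index 7.
Insert 342: h=1, h2=3, slot 1 occupied => index 4.
Insert 771: h=1, h2=2, slot 1 occupied => index 3.
Table: [., 551, ., 771, 342, ., ., 155, ., 757, .]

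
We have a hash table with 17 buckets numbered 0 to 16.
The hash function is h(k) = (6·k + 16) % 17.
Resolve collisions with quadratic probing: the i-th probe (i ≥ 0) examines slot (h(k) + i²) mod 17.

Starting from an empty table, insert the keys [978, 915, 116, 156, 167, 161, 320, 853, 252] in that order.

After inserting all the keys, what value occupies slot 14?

320

978 hashes to 2; slot 2 is free -> place at 2.
915 hashes to 15; slot 15 is free -> place at 15.
116 hashes to 15; 15 taken -> place at 16.
156 hashes to 0; slot 0 is free -> place at 0.
167 hashes to 15; 15,16,2 taken -> place at 7.
161 hashes to 13; slot 13 is free -> place at 13.
320 hashes to 15; 15,16,2,7 taken -> place at 14.
853 hashes to 0; 0 taken -> place at 1.
252 hashes to 15; 15,16,2,7,14 taken -> place at 6.
Table: [156, 853, 978, ∅, ∅, ∅, 252, 167, ∅, ∅, ∅, ∅, ∅, 161, 320, 915, 116]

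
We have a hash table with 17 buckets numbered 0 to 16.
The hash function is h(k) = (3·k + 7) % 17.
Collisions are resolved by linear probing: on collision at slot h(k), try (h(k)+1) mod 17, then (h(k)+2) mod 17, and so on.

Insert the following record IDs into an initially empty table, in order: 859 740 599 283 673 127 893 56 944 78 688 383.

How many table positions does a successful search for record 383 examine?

Insert 859: h=0, slot 0 empty => index 0.
Insert 740: h=0, slot 0 occupied => index 1.
Insert 599: h=2, slot 2 empty => index 2.
Insert 283: h=6, slot 6 empty => index 6.
Insert 673: h=3, slot 3 empty => index 3.
Insert 127: h=14, slot 14 empty => index 14.
Insert 893: h=0, slots 0,1,2,3 occupied => index 4.
Insert 56: h=5, slot 5 empty => index 5.
Insert 944: h=0, slots 0,1,2,3,4,5,6 occupied => index 7.
Insert 78: h=3, slots 3,4,5,6,7 occupied => index 8.
Insert 688: h=14, slot 14 occupied => index 15.
Insert 383: h=0, slots 0,1,2,3,4,5,6,7,8 occupied => index 9.
Table: [859, 740, 599, 673, 893, 56, 283, 944, 78, 383, —, —, —, —, 127, 688, —]
Lookup 383: h=0, probe 0,1,2,3,4,5,6,7,8,9 → found at 9.

10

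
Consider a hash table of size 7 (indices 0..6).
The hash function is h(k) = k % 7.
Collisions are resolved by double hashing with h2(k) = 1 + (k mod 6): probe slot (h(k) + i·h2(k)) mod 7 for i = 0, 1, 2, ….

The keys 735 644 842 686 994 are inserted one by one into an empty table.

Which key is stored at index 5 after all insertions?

Insert 735: h=0, slot 0 empty -> index 0.
Insert 644: h=0, h2=3, slot 0 occupied -> index 3.
Insert 842: h=2, slot 2 empty -> index 2.
Insert 686: h=0, h2=3, slots 0,3 occupied -> index 6.
Insert 994: h=0, h2=5, slot 0 occupied -> index 5.
Table: [735, —, 842, 644, —, 994, 686]

994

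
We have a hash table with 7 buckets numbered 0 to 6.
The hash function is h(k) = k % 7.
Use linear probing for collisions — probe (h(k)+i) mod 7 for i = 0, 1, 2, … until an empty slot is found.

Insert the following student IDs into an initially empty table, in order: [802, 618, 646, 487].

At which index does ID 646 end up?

3

802 hashes to 4; slot 4 is free => place at 4.
618 hashes to 2; slot 2 is free => place at 2.
646 hashes to 2; 2 taken => place at 3.
487 hashes to 4; 4 taken => place at 5.
Table: [., ., 618, 646, 802, 487, .]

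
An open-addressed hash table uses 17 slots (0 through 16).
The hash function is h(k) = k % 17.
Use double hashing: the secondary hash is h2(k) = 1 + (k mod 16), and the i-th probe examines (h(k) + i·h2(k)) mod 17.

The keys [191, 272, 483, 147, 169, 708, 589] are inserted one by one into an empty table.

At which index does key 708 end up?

9

191: h=4 => slot 4
272: h=0 => slot 0
483: h=7 => slot 7
147: h=11 => slot 11
169: h=16 => slot 16
708: h=11, h2=5, probe 11,16,4,9 => slot 9
589: h=11, h2=14, probe 11,8 => slot 8
Table: [272, -, -, -, 191, -, -, 483, 589, 708, -, 147, -, -, -, -, 169]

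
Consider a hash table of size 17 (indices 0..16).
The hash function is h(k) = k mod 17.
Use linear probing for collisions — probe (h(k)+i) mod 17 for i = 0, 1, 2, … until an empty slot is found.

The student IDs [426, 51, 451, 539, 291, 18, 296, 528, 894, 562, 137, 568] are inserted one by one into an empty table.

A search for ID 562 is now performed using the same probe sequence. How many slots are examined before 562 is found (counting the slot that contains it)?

5

Insert 426: h=1, slot 1 empty → index 1.
Insert 51: h=0, slot 0 empty → index 0.
Insert 451: h=9, slot 9 empty → index 9.
Insert 539: h=12, slot 12 empty → index 12.
Insert 291: h=2, slot 2 empty → index 2.
Insert 18: h=1, slots 1,2 occupied → index 3.
Insert 296: h=7, slot 7 empty → index 7.
Insert 528: h=1, slots 1,2,3 occupied → index 4.
Insert 894: h=10, slot 10 empty → index 10.
Insert 562: h=1, slots 1,2,3,4 occupied → index 5.
Insert 137: h=1, slots 1,2,3,4,5 occupied → index 6.
Insert 568: h=7, slot 7 occupied → index 8.
Table: [51, 426, 291, 18, 528, 562, 137, 296, 568, 451, 894, _, 539, _, _, _, _]
Lookup 562: h=1, probe 1,2,3,4,5 → found at 5.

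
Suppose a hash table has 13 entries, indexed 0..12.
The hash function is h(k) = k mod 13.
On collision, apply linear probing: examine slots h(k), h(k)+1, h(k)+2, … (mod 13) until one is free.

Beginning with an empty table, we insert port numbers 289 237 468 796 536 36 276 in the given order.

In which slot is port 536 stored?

Insert 289: h=3, slot 3 empty -> index 3.
Insert 237: h=3, slot 3 occupied -> index 4.
Insert 468: h=0, slot 0 empty -> index 0.
Insert 796: h=3, slots 3,4 occupied -> index 5.
Insert 536: h=3, slots 3,4,5 occupied -> index 6.
Insert 36: h=10, slot 10 empty -> index 10.
Insert 276: h=3, slots 3,4,5,6 occupied -> index 7.
Table: [468, ∅, ∅, 289, 237, 796, 536, 276, ∅, ∅, 36, ∅, ∅]

6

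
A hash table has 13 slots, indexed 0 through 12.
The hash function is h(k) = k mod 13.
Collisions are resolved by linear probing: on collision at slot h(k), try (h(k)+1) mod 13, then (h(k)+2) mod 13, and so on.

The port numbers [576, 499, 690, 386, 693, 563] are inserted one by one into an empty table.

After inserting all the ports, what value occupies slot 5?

576: h=4 → slot 4
499: h=5 → slot 5
690: h=1 → slot 1
386: h=9 → slot 9
693: h=4, probe 4,5,6 → slot 6
563: h=4, probe 4,5,6,7 → slot 7
Table: [∅, 690, ∅, ∅, 576, 499, 693, 563, ∅, 386, ∅, ∅, ∅]

499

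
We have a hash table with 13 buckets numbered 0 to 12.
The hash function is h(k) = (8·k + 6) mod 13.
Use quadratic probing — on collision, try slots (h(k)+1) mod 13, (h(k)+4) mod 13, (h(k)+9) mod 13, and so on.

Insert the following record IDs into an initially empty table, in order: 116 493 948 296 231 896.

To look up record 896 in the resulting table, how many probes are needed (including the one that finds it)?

4

116: h=11 -> slot 11
493: h=11, probe 11,12 -> slot 12
948: h=11, probe 11,12,2 -> slot 2
296: h=8 -> slot 8
231: h=8, probe 8,9 -> slot 9
896: h=11, probe 11,12,2,7 -> slot 7
Table: [—, —, 948, —, —, —, —, 896, 296, 231, —, 116, 493]
Lookup 896: h=11, probe 11,12,2,7 → found at 7.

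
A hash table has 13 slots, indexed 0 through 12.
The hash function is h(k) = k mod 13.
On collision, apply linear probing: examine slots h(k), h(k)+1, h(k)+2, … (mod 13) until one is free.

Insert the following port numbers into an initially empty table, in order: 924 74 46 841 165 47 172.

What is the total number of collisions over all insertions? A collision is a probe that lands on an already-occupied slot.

Insert 924: h=1, slot 1 empty → index 1.
Insert 74: h=9, slot 9 empty → index 9.
Insert 46: h=7, slot 7 empty → index 7.
Insert 841: h=9, slot 9 occupied → index 10.
Insert 165: h=9, slots 9,10 occupied → index 11.
Insert 47: h=8, slot 8 empty → index 8.
Insert 172: h=3, slot 3 empty → index 3.
Table: [-, 924, -, 172, -, -, -, 46, 47, 74, 841, 165, -]

3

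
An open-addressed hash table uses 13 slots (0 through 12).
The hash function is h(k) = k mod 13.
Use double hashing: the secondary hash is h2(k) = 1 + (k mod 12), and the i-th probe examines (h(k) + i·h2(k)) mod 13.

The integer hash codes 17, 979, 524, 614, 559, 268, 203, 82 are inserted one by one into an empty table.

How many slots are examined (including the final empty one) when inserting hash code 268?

17 hashes to 4; slot 4 is free -> place at 4.
979 hashes to 4, h2=8; 4 taken -> place at 12.
524 hashes to 4, h2=9; 4 taken -> place at 0.
614 hashes to 3; slot 3 is free -> place at 3.
559 hashes to 0, h2=8; 0 taken -> place at 8.
268 hashes to 8, h2=5; 8,0 taken -> place at 5.
203 hashes to 8, h2=12; 8 taken -> place at 7.
82 hashes to 4, h2=11; 4 taken -> place at 2.
Table: [524, ∅, 82, 614, 17, 268, ∅, 203, 559, ∅, ∅, ∅, 979]

3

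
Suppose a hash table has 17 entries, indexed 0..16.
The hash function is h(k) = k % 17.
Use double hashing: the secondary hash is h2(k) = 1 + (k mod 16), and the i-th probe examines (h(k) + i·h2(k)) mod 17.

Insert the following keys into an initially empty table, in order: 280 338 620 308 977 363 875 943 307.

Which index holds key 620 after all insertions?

280 hashes to 8; slot 8 is free => place at 8.
338 hashes to 15; slot 15 is free => place at 15.
620 hashes to 8, h2=13; 8 taken => place at 4.
308 hashes to 2; slot 2 is free => place at 2.
977 hashes to 8, h2=2; 8 taken => place at 10.
363 hashes to 6; slot 6 is free => place at 6.
875 hashes to 8, h2=12; 8 taken => place at 3.
943 hashes to 8, h2=16; 8 taken => place at 7.
307 hashes to 1; slot 1 is free => place at 1.
Table: [∅, 307, 308, 875, 620, ∅, 363, 943, 280, ∅, 977, ∅, ∅, ∅, ∅, 338, ∅]

4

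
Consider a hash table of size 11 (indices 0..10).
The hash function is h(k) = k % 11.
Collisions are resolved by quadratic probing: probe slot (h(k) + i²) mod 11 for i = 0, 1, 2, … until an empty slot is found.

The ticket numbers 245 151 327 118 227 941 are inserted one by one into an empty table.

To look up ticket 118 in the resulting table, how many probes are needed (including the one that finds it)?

Insert 245: h=3, slot 3 empty → index 3.
Insert 151: h=8, slot 8 empty → index 8.
Insert 327: h=8, slot 8 occupied → index 9.
Insert 118: h=8, slots 8,9 occupied → index 1.
Insert 227: h=7, slot 7 empty → index 7.
Insert 941: h=6, slot 6 empty → index 6.
Table: [_, 118, _, 245, _, _, 941, 227, 151, 327, _]
Lookup 118: h=8, probe 8,9,1 → found at 1.

3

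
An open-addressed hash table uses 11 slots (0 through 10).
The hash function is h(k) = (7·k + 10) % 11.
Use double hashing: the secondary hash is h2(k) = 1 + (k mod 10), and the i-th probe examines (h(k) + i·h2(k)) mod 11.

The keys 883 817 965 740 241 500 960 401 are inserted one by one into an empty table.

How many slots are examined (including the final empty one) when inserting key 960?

5

883 hashes to 9; slot 9 is free -> place at 9.
817 hashes to 9, h2=8; 9 taken -> place at 6.
965 hashes to 0; slot 0 is free -> place at 0.
740 hashes to 9, h2=1; 9 taken -> place at 10.
241 hashes to 3; slot 3 is free -> place at 3.
500 hashes to 1; slot 1 is free -> place at 1.
960 hashes to 9, h2=1; 9,10,0,1 taken -> place at 2.
401 hashes to 1, h2=2; 1,3 taken -> place at 5.
Table: [965, 500, 960, 241, ., 401, 817, ., ., 883, 740]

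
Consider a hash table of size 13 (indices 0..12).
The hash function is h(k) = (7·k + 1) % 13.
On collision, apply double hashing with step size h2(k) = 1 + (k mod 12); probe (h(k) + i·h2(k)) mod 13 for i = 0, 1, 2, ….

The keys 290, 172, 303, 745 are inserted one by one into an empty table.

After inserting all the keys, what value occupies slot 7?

290: h=3 => slot 3
172: h=9 => slot 9
303: h=3, h2=4, probe 3,7 => slot 7
745: h=3, h2=2, probe 3,5 => slot 5
Table: [_, _, _, 290, _, 745, _, 303, _, 172, _, _, _]

303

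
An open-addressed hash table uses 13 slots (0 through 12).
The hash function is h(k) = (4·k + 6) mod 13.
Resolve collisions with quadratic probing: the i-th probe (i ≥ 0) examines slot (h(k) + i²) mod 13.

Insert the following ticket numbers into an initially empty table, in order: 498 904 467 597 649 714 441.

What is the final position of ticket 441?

5

498 hashes to 9; slot 9 is free → place at 9.
904 hashes to 8; slot 8 is free → place at 8.
467 hashes to 2; slot 2 is free → place at 2.
597 hashes to 2; 2 taken → place at 3.
649 hashes to 2; 2,3 taken → place at 6.
714 hashes to 2; 2,3,6 taken → place at 11.
441 hashes to 2; 2,3,6,11 taken → place at 5.
Table: [-, -, 467, 597, -, 441, 649, -, 904, 498, -, 714, -]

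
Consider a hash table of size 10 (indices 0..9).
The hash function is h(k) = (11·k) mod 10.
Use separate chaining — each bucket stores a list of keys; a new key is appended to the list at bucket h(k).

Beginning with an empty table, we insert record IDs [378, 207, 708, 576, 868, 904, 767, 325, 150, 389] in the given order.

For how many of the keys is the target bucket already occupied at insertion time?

3

Insert 378: h=8, bucket 8 empty -> new chain.
Insert 207: h=7, bucket 7 empty -> new chain.
Insert 708: h=8, bucket 8 nonempty -> append to chain.
Insert 576: h=6, bucket 6 empty -> new chain.
Insert 868: h=8, bucket 8 nonempty -> append to chain.
Insert 904: h=4, bucket 4 empty -> new chain.
Insert 767: h=7, bucket 7 nonempty -> append to chain.
Insert 325: h=5, bucket 5 empty -> new chain.
Insert 150: h=0, bucket 0 empty -> new chain.
Insert 389: h=9, bucket 9 empty -> new chain.
Final buckets:
0: 150
1: _
2: _
3: _
4: 904
5: 325
6: 576
7: 207 -> 767
8: 378 -> 708 -> 868
9: 389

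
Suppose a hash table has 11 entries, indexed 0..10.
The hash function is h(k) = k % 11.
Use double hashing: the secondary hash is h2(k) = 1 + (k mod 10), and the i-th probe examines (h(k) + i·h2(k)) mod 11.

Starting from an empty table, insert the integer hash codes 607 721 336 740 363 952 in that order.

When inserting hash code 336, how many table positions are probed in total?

Insert 607: h=2, slot 2 empty → index 2.
Insert 721: h=6, slot 6 empty → index 6.
Insert 336: h=6, h2=7, slots 6,2 occupied → index 9.
Insert 740: h=3, slot 3 empty → index 3.
Insert 363: h=0, slot 0 empty → index 0.
Insert 952: h=6, h2=3, slots 6,9 occupied → index 1.
Table: [363, 952, 607, 740, _, _, 721, _, _, 336, _]

3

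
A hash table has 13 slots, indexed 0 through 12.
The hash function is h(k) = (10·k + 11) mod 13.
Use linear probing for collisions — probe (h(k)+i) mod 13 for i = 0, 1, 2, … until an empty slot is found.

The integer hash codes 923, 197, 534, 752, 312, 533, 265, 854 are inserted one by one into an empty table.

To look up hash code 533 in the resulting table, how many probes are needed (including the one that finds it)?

3

923 hashes to 11; slot 11 is free -> place at 11.
197 hashes to 5; slot 5 is free -> place at 5.
534 hashes to 8; slot 8 is free -> place at 8.
752 hashes to 4; slot 4 is free -> place at 4.
312 hashes to 11; 11 taken -> place at 12.
533 hashes to 11; 11,12 taken -> place at 0.
265 hashes to 9; slot 9 is free -> place at 9.
854 hashes to 10; slot 10 is free -> place at 10.
Table: [533, ., ., ., 752, 197, ., ., 534, 265, 854, 923, 312]
Lookup 533: h=11, probe 11,12,0 → found at 0.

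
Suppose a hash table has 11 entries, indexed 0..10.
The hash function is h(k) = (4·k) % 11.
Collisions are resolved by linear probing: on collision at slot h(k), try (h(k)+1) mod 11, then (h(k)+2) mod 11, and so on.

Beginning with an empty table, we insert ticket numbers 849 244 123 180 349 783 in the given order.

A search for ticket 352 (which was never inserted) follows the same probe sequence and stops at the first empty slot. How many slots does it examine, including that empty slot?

3

Insert 849: h=8, slot 8 empty => index 8.
Insert 244: h=8, slot 8 occupied => index 9.
Insert 123: h=8, slots 8,9 occupied => index 10.
Insert 180: h=5, slot 5 empty => index 5.
Insert 349: h=10, slot 10 occupied => index 0.
Insert 783: h=8, slots 8,9,10,0 occupied => index 1.
Table: [349, 783, ∅, ∅, ∅, 180, ∅, ∅, 849, 244, 123]
Lookup 352: h=0, probe 0,1,2 → slot 2 empty, not found.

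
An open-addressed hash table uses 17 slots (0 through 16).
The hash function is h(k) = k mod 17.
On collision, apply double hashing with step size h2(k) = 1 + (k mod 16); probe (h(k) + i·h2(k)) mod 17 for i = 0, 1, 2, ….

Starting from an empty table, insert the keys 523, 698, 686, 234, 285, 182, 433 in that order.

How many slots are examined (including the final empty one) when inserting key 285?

523: h=13 => slot 13
698: h=1 => slot 1
686: h=6 => slot 6
234: h=13, h2=11, probe 13,7 => slot 7
285: h=13, h2=14, probe 13,10 => slot 10
182: h=12 => slot 12
433: h=8 => slot 8
Table: [-, 698, -, -, -, -, 686, 234, 433, -, 285, -, 182, 523, -, -, -]

2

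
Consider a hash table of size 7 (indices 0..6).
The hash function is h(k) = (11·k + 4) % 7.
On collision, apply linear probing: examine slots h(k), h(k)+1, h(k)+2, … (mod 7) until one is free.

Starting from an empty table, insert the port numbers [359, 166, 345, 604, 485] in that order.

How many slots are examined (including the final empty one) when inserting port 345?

2

359: h=5 -> slot 5
166: h=3 -> slot 3
345: h=5, probe 5,6 -> slot 6
604: h=5, probe 5,6,0 -> slot 0
485: h=5, probe 5,6,0,1 -> slot 1
Table: [604, 485, _, 166, _, 359, 345]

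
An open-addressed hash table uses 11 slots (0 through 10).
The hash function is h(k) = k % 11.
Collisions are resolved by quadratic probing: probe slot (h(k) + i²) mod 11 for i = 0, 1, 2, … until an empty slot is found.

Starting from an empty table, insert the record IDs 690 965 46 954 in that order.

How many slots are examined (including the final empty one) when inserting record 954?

Insert 690: h=8, slot 8 empty -> index 8.
Insert 965: h=8, slot 8 occupied -> index 9.
Insert 46: h=2, slot 2 empty -> index 2.
Insert 954: h=8, slots 8,9 occupied -> index 1.
Table: [∅, 954, 46, ∅, ∅, ∅, ∅, ∅, 690, 965, ∅]

3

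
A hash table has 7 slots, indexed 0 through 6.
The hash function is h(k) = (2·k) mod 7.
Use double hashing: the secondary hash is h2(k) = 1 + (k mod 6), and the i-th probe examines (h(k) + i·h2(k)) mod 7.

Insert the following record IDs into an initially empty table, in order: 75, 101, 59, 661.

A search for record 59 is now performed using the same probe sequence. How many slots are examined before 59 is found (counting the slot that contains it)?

Insert 75: h=3, slot 3 empty => index 3.
Insert 101: h=6, slot 6 empty => index 6.
Insert 59: h=6, h2=6, slot 6 occupied => index 5.
Insert 661: h=6, h2=2, slot 6 occupied => index 1.
Table: [∅, 661, ∅, 75, ∅, 59, 101]
Lookup 59: h=6, h2=6, probe 6,5 → found at 5.

2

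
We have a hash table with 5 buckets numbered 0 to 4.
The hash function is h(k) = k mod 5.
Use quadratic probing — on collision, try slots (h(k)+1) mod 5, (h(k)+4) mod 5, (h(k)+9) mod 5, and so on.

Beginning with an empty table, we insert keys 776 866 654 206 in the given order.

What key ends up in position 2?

866

776: h=1 => slot 1
866: h=1, probe 1,2 => slot 2
654: h=4 => slot 4
206: h=1, probe 1,2,0 => slot 0
Table: [206, 776, 866, ., 654]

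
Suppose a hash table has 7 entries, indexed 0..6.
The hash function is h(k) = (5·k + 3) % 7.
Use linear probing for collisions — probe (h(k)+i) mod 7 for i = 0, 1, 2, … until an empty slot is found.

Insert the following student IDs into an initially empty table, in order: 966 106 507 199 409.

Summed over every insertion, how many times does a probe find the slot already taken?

3

966: h=3 => slot 3
106: h=1 => slot 1
507: h=4 => slot 4
199: h=4, probe 4,5 => slot 5
409: h=4, probe 4,5,6 => slot 6
Table: [_, 106, _, 966, 507, 199, 409]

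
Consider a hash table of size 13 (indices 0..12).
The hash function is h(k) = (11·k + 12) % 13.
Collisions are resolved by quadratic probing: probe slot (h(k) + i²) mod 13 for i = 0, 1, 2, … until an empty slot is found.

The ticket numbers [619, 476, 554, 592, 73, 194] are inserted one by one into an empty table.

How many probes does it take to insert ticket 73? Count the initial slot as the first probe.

Insert 619: h=9, slot 9 empty -> index 9.
Insert 476: h=9, slot 9 occupied -> index 10.
Insert 554: h=9, slots 9,10 occupied -> index 0.
Insert 592: h=11, slot 11 empty -> index 11.
Insert 73: h=9, slots 9,10,0 occupied -> index 5.
Insert 194: h=1, slot 1 empty -> index 1.
Table: [554, 194, -, -, -, 73, -, -, -, 619, 476, 592, -]

4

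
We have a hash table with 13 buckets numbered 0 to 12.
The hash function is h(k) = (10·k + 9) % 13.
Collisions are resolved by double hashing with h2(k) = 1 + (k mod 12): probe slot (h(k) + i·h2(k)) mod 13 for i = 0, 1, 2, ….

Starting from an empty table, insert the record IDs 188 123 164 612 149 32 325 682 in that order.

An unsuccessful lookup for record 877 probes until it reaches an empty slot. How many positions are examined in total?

5

188 hashes to 4; slot 4 is free -> place at 4.
123 hashes to 4, h2=4; 4 taken -> place at 8.
164 hashes to 11; slot 11 is free -> place at 11.
612 hashes to 6; slot 6 is free -> place at 6.
149 hashes to 4, h2=6; 4 taken -> place at 10.
32 hashes to 4, h2=9; 4 taken -> place at 0.
325 hashes to 9; slot 9 is free -> place at 9.
682 hashes to 4, h2=11; 4 taken -> place at 2.
Table: [32, ., 682, ., 188, ., 612, ., 123, 325, 149, 164, .]
Lookup 877: h=4, h2=2, probe 4,6,8,10,12 → slot 12 empty, not found.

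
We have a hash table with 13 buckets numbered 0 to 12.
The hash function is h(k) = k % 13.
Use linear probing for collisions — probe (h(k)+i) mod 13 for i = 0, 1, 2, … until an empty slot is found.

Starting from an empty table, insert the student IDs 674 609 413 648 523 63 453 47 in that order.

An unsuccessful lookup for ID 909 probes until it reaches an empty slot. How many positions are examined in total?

Insert 674: h=11, slot 11 empty => index 11.
Insert 609: h=11, slot 11 occupied => index 12.
Insert 413: h=10, slot 10 empty => index 10.
Insert 648: h=11, slots 11,12 occupied => index 0.
Insert 523: h=3, slot 3 empty => index 3.
Insert 63: h=11, slots 11,12,0 occupied => index 1.
Insert 453: h=11, slots 11,12,0,1 occupied => index 2.
Insert 47: h=8, slot 8 empty => index 8.
Table: [648, 63, 453, 523, _, _, _, _, 47, _, 413, 674, 609]
Lookup 909: h=12, probe 12,0,1,2,3,4 → slot 4 empty, not found.

6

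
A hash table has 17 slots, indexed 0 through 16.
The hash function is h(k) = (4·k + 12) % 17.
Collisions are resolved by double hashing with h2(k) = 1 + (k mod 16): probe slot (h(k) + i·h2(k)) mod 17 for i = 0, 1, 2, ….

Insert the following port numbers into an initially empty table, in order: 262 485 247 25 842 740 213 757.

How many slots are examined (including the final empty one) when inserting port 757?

262: h=6 -> slot 6
485: h=14 -> slot 14
247: h=14, h2=8, probe 14,5 -> slot 5
25: h=10 -> slot 10
842: h=14, h2=11, probe 14,8 -> slot 8
740: h=14, h2=5, probe 14,2 -> slot 2
213: h=14, h2=6, probe 14,3 -> slot 3
757: h=14, h2=6, probe 14,3,9 -> slot 9
Table: [., ., 740, 213, ., 247, 262, ., 842, 757, 25, ., ., ., 485, ., .]

3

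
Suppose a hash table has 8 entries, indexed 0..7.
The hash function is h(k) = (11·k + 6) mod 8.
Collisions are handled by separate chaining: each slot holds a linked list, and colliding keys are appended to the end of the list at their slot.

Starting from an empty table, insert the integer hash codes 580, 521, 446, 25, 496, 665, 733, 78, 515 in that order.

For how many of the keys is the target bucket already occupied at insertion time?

Insert 580: h=2, bucket 2 empty → new chain.
Insert 521: h=1, bucket 1 empty → new chain.
Insert 446: h=0, bucket 0 empty → new chain.
Insert 25: h=1, bucket 1 nonempty → append to chain.
Insert 496: h=6, bucket 6 empty → new chain.
Insert 665: h=1, bucket 1 nonempty → append to chain.
Insert 733: h=5, bucket 5 empty → new chain.
Insert 78: h=0, bucket 0 nonempty → append to chain.
Insert 515: h=7, bucket 7 empty → new chain.
Final buckets:
0: 446 -> 78
1: 521 -> 25 -> 665
2: 580
3: ∅
4: ∅
5: 733
6: 496
7: 515

3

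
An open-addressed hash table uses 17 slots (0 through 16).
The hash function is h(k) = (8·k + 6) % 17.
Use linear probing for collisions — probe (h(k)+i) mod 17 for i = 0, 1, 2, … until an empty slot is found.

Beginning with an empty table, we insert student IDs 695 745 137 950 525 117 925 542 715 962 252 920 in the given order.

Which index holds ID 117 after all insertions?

Insert 695: h=7, slot 7 empty -> index 7.
Insert 745: h=16, slot 16 empty -> index 16.
Insert 137: h=14, slot 14 empty -> index 14.
Insert 950: h=7, slot 7 occupied -> index 8.
Insert 525: h=7, slots 7,8 occupied -> index 9.
Insert 117: h=7, slots 7,8,9 occupied -> index 10.
Insert 925: h=11, slot 11 empty -> index 11.
Insert 542: h=7, slots 7,8,9,10,11 occupied -> index 12.
Insert 715: h=14, slot 14 occupied -> index 15.
Insert 962: h=1, slot 1 empty -> index 1.
Insert 252: h=16, slot 16 occupied -> index 0.
Insert 920: h=5, slot 5 empty -> index 5.
Table: [252, 962, ., ., ., 920, ., 695, 950, 525, 117, 925, 542, ., 137, 715, 745]

10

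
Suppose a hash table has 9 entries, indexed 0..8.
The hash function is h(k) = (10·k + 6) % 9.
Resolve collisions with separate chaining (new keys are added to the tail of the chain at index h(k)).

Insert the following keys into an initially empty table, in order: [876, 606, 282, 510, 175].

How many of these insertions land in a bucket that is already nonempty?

876 -> bucket 0
606 -> bucket 0 (collision)
282 -> bucket 0 (collision)
510 -> bucket 3
175 -> bucket 1
Final buckets:
0: 876 -> 606 -> 282
1: 175
2: .
3: 510
4: .
5: .
6: .
7: .
8: .

2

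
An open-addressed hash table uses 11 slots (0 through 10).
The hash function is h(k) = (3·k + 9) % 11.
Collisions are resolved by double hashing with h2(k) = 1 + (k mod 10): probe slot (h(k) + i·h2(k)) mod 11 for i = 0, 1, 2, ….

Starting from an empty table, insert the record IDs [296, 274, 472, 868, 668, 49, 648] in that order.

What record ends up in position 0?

274

296: h=6 → slot 6
274: h=6, h2=5, probe 6,0 → slot 0
472: h=6, h2=3, probe 6,9 → slot 9
868: h=6, h2=9, probe 6,4 → slot 4
668: h=0, h2=9, probe 0,9,7 → slot 7
49: h=2 → slot 2
648: h=6, h2=9, probe 6,4,2,0,9,7,5 → slot 5
Table: [274, _, 49, _, 868, 648, 296, 668, _, 472, _]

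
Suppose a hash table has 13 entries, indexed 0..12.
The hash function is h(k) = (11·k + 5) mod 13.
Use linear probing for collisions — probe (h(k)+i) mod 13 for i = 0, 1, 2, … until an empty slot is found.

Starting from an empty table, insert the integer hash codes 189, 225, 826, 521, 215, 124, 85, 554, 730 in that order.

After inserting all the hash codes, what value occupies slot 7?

Insert 189: h=4, slot 4 empty => index 4.
Insert 225: h=10, slot 10 empty => index 10.
Insert 826: h=4, slot 4 occupied => index 5.
Insert 521: h=3, slot 3 empty => index 3.
Insert 215: h=4, slots 4,5 occupied => index 6.
Insert 124: h=4, slots 4,5,6 occupied => index 7.
Insert 85: h=4, slots 4,5,6,7 occupied => index 8.
Insert 554: h=2, slot 2 empty => index 2.
Insert 730: h=1, slot 1 empty => index 1.
Table: [∅, 730, 554, 521, 189, 826, 215, 124, 85, ∅, 225, ∅, ∅]

124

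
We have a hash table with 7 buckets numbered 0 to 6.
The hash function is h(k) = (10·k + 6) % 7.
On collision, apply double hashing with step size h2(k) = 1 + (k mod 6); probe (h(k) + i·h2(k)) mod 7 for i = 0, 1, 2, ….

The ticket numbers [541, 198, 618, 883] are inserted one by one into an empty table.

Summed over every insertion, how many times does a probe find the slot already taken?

3

Insert 541: h=5, slot 5 empty → index 5.
Insert 198: h=5, h2=1, slot 5 occupied → index 6.
Insert 618: h=5, h2=1, slots 5,6 occupied → index 0.
Insert 883: h=2, slot 2 empty → index 2.
Table: [618, -, 883, -, -, 541, 198]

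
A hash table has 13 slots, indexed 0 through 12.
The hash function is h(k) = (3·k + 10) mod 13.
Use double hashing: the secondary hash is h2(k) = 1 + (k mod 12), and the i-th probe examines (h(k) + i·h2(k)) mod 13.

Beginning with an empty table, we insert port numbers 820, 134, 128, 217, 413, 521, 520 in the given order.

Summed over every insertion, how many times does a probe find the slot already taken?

Insert 820: h=0, slot 0 empty → index 0.
Insert 134: h=9, slot 9 empty → index 9.
Insert 128: h=4, slot 4 empty → index 4.
Insert 217: h=11, slot 11 empty → index 11.
Insert 413: h=1, slot 1 empty → index 1.
Insert 521: h=0, h2=6, slot 0 occupied → index 6.
Insert 520: h=10, slot 10 empty → index 10.
Table: [820, 413, -, -, 128, -, 521, -, -, 134, 520, 217, -]

1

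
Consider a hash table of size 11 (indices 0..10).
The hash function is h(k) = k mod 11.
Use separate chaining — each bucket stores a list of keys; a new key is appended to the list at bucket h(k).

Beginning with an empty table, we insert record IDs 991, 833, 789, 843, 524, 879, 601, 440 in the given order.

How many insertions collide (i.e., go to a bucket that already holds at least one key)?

991 → bucket 1
833 → bucket 8
789 → bucket 8 (collision)
843 → bucket 7
524 → bucket 7 (collision)
879 → bucket 10
601 → bucket 7 (collision)
440 → bucket 0
Final buckets:
0: 440
1: 991
2: -
3: -
4: -
5: -
6: -
7: 843 -> 524 -> 601
8: 833 -> 789
9: -
10: 879

3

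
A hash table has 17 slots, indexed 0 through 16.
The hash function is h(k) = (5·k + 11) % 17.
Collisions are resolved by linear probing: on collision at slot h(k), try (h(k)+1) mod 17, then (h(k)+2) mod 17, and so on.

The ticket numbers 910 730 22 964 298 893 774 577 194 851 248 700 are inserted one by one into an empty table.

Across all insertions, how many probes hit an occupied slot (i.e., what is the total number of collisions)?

18

910: h=5 → slot 5
730: h=6 → slot 6
22: h=2 → slot 2
964: h=3 → slot 3
298: h=5, probe 5,6,7 → slot 7
893: h=5, probe 5,6,7,8 → slot 8
774: h=5, probe 5,6,7,8,9 → slot 9
577: h=6, probe 6,7,8,9,10 → slot 10
194: h=12 → slot 12
851: h=16 → slot 16
248: h=10, probe 10,11 → slot 11
700: h=9, probe 9,10,11,12,13 → slot 13
Table: [—, —, 22, 964, —, 910, 730, 298, 893, 774, 577, 248, 194, 700, —, —, 851]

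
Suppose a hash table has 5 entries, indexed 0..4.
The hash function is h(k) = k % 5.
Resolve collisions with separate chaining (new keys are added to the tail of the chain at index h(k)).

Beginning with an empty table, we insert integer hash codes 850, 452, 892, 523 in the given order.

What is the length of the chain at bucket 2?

Insert 850: h=0, bucket 0 empty -> new chain.
Insert 452: h=2, bucket 2 empty -> new chain.
Insert 892: h=2, bucket 2 nonempty -> append to chain.
Insert 523: h=3, bucket 3 empty -> new chain.
Final buckets:
0: 850
1: .
2: 452 -> 892
3: 523
4: .

2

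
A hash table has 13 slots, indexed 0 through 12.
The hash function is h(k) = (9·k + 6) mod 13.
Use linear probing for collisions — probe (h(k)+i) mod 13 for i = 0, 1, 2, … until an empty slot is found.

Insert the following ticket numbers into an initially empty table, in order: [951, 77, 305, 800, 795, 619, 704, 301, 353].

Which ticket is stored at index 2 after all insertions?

951: h=11 → slot 11
77: h=10 → slot 10
305: h=8 → slot 8
800: h=4 → slot 4
795: h=11, probe 11,12 → slot 12
619: h=0 → slot 0
704: h=11, probe 11,12,0,1 → slot 1
301: h=11, probe 11,12,0,1,2 → slot 2
353: h=11, probe 11,12,0,1,2,3 → slot 3
Table: [619, 704, 301, 353, 800, ., ., ., 305, ., 77, 951, 795]

301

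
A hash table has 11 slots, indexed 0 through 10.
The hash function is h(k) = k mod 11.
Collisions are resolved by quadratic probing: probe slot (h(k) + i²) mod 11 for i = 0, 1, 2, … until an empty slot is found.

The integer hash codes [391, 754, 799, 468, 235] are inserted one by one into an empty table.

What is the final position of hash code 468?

10

391: h=6 -> slot 6
754: h=6, probe 6,7 -> slot 7
799: h=7, probe 7,8 -> slot 8
468: h=6, probe 6,7,10 -> slot 10
235: h=4 -> slot 4
Table: [∅, ∅, ∅, ∅, 235, ∅, 391, 754, 799, ∅, 468]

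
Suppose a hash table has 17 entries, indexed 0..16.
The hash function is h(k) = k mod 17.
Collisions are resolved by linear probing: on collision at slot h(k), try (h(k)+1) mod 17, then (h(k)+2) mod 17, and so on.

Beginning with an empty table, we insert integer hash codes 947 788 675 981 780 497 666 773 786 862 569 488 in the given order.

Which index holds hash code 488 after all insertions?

Insert 947: h=12, slot 12 empty → index 12.
Insert 788: h=6, slot 6 empty → index 6.
Insert 675: h=12, slot 12 occupied → index 13.
Insert 981: h=12, slots 12,13 occupied → index 14.
Insert 780: h=15, slot 15 empty → index 15.
Insert 497: h=4, slot 4 empty → index 4.
Insert 666: h=3, slot 3 empty → index 3.
Insert 773: h=8, slot 8 empty → index 8.
Insert 786: h=4, slot 4 occupied → index 5.
Insert 862: h=12, slots 12,13,14,15 occupied → index 16.
Insert 569: h=8, slot 8 occupied → index 9.
Insert 488: h=12, slots 12,13,14,15,16 occupied → index 0.
Table: [488, _, _, 666, 497, 786, 788, _, 773, 569, _, _, 947, 675, 981, 780, 862]

0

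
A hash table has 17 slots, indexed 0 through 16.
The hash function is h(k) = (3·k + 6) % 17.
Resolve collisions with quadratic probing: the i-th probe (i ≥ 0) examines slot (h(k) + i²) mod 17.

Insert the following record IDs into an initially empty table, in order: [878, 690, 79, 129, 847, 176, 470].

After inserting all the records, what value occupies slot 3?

878: h=5 → slot 5
690: h=2 → slot 2
79: h=5, probe 5,6 → slot 6
129: h=2, probe 2,3 → slot 3
847: h=14 → slot 14
176: h=7 → slot 7
470: h=5, probe 5,6,9 → slot 9
Table: [_, _, 690, 129, _, 878, 79, 176, _, 470, _, _, _, _, 847, _, _]

129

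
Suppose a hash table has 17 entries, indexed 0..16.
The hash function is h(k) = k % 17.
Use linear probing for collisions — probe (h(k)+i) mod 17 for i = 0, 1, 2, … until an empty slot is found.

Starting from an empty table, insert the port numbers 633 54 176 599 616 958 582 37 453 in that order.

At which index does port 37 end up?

Insert 633: h=4, slot 4 empty -> index 4.
Insert 54: h=3, slot 3 empty -> index 3.
Insert 176: h=6, slot 6 empty -> index 6.
Insert 599: h=4, slot 4 occupied -> index 5.
Insert 616: h=4, slots 4,5,6 occupied -> index 7.
Insert 958: h=6, slots 6,7 occupied -> index 8.
Insert 582: h=4, slots 4,5,6,7,8 occupied -> index 9.
Insert 37: h=3, slots 3,4,5,6,7,8,9 occupied -> index 10.
Insert 453: h=11, slot 11 empty -> index 11.
Table: [_, _, _, 54, 633, 599, 176, 616, 958, 582, 37, 453, _, _, _, _, _]

10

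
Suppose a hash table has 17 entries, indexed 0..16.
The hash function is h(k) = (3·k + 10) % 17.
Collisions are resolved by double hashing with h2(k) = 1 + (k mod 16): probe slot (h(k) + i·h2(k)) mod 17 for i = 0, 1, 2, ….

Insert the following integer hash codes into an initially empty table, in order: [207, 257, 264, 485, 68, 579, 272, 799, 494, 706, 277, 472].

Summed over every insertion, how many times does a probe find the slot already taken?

9

207 hashes to 2; slot 2 is free → place at 2.
257 hashes to 16; slot 16 is free → place at 16.
264 hashes to 3; slot 3 is free → place at 3.
485 hashes to 3, h2=6; 3 taken → place at 9.
68 hashes to 10; slot 10 is free → place at 10.
579 hashes to 13; slot 13 is free → place at 13.
272 hashes to 10, h2=1; 10 taken → place at 11.
799 hashes to 10, h2=16; 10,9 taken → place at 8.
494 hashes to 13, h2=15; 13,11,9 taken → place at 7.
706 hashes to 3, h2=3; 3 taken → place at 6.
277 hashes to 8, h2=6; 8 taken → place at 14.
472 hashes to 15; slot 15 is free → place at 15.
Table: [., ., 207, 264, ., ., 706, 494, 799, 485, 68, 272, ., 579, 277, 472, 257]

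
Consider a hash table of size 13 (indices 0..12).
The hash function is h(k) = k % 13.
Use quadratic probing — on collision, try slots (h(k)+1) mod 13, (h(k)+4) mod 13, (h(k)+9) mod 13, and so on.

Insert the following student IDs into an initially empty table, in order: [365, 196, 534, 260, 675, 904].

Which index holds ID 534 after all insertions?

365 hashes to 1; slot 1 is free → place at 1.
196 hashes to 1; 1 taken → place at 2.
534 hashes to 1; 1,2 taken → place at 5.
260 hashes to 0; slot 0 is free → place at 0.
675 hashes to 12; slot 12 is free → place at 12.
904 hashes to 7; slot 7 is free → place at 7.
Table: [260, 365, 196, —, —, 534, —, 904, —, —, —, —, 675]

5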